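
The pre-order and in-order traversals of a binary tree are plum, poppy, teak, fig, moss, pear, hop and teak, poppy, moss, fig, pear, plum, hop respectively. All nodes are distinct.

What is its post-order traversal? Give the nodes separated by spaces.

The first element of pre-order is the root; it splits in-order into left and right subtrees.
Root plum: left subtree has 5 nodes {teak, poppy, moss, fig, pear}, right has 1 {hop}.
  Root poppy: left subtree has 1 node {teak}, right has 3 {moss, fig, pear}.
    Root fig: left subtree has 1 node {moss}, right has 1 {pear}.

teak moss pear fig poppy hop plum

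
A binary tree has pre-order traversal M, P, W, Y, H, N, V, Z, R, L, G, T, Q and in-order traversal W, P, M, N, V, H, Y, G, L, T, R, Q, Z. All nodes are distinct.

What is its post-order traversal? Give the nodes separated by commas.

W, P, V, N, H, G, T, L, Q, R, Z, Y, M

The first element of pre-order is the root; it splits in-order into left and right subtrees.
Root M: left subtree has 2 nodes {W, P}, right has 10 {N, V, H, Y, G, L, T, R, Q, Z}.
  Root P: left subtree has 1 node {W}, right has 0 { }.
  Root Y: left subtree has 3 nodes {N, V, H}, right has 6 {G, L, T, R, Q, Z}.
    Root H: left subtree has 2 nodes {N, V}, right has 0 { }.
      Root N: left subtree has 0 nodes { }, right has 1 {V}.
    Root Z: left subtree has 5 nodes {G, L, T, R, Q}, right has 0 { }.
      Root R: left subtree has 3 nodes {G, L, T}, right has 1 {Q}.
        Root L: left subtree has 1 node {G}, right has 1 {T}.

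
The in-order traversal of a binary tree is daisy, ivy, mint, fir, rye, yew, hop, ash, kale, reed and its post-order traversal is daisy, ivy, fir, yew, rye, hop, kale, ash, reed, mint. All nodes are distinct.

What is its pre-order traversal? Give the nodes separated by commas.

The last element of post-order is the root; it splits in-order into left and right subtrees.
Root mint: left subtree has 2 nodes {daisy, ivy}, right has 7 {fir, rye, yew, hop, ash, kale, reed}.
  Root ivy: left subtree has 1 node {daisy}, right has 0 { }.
  Root reed: left subtree has 6 nodes {fir, rye, yew, hop, ash, kale}, right has 0 { }.
    Root ash: left subtree has 4 nodes {fir, rye, yew, hop}, right has 1 {kale}.
      Root hop: left subtree has 3 nodes {fir, rye, yew}, right has 0 { }.
        Root rye: left subtree has 1 node {fir}, right has 1 {yew}.

mint, ivy, daisy, reed, ash, hop, rye, fir, yew, kale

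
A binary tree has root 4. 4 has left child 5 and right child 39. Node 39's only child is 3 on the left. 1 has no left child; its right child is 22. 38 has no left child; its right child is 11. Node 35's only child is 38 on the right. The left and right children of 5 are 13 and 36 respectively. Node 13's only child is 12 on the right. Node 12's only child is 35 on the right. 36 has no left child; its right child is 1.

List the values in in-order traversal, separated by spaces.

13 12 35 38 11 5 36 1 22 4 3 39

In-order visits the left subtree, then the node, then the right subtree.
At 4: go left to 5.
  At 5: go left to 13.
    At 13: no left child.
    Visit 13.
    At 13: go right to 12.
      At 12: no left child.
      Visit 12.
      At 12: go right to 35.
        At 35: no left child.
        Visit 35.
        At 35: go right to 38.
          At 38: no left child.
          Visit 38.
          At 38: go right to 11.
            11 is a leaf — visit 11.
  Visit 5.
  At 5: go right to 36.
    At 36: no left child.
    Visit 36.
    At 36: go right to 1.
      At 1: no left child.
      Visit 1.
      At 1: go right to 22.
        22 is a leaf — visit 22.
Visit 4.
At 4: go right to 39.
  At 39: go left to 3.
    3 is a leaf — visit 3.
  Visit 39.
  At 39: no right child.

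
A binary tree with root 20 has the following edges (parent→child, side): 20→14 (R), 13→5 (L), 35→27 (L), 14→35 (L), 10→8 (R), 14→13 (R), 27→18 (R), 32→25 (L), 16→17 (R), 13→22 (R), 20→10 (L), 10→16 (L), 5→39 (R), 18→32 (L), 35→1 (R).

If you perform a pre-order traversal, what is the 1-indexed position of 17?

4

Pre-order visits the node, then its left subtree, then its right subtree.
Visit 20.
At 20: go left to 10.
  Visit 10.
  At 10: go left to 16.
    Visit 16.
    At 16: no left child.
    At 16: go right to 17.
      17 is a leaf — visit 17.
  At 10: go right to 8.
    8 is a leaf — visit 8.
At 20: go right to 14.
  Visit 14.
  At 14: go left to 35.
    Visit 35.
    At 35: go left to 27.
      Visit 27.
      At 27: no left child.
      At 27: go right to 18.
        Visit 18.
        At 18: go left to 32.
          Visit 32.
          At 32: go left to 25.
            25 is a leaf — visit 25.
          At 32: no right child.
        At 18: no right child.
    At 35: go right to 1.
      1 is a leaf — visit 1.
  At 14: go right to 13.
    Visit 13.
    At 13: go left to 5.
      Visit 5.
      At 5: no left child.
      At 5: go right to 39.
        39 is a leaf — visit 39.
    At 13: go right to 22.
      22 is a leaf — visit 22.
Full pre-order sequence: 20, 10, 16, 17, 8, 14, 35, 27, 18, 32, 25, 1, 13, 5, 39, 22.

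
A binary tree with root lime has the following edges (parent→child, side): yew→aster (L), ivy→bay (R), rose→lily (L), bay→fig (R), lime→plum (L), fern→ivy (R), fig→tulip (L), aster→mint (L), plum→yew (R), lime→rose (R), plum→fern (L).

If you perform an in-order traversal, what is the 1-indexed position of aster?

8

In-order visits the left subtree, then the node, then the right subtree.
At lime: go left to plum.
  At plum: go left to fern.
    At fern: no left child.
    Visit fern.
    At fern: go right to ivy.
      At ivy: no left child.
      Visit ivy.
      At ivy: go right to bay.
        At bay: no left child.
        Visit bay.
        At bay: go right to fig.
          At fig: go left to tulip.
            tulip is a leaf — visit tulip.
          Visit fig.
          At fig: no right child.
  Visit plum.
  At plum: go right to yew.
    At yew: go left to aster.
      At aster: go left to mint.
        mint is a leaf — visit mint.
      Visit aster.
      At aster: no right child.
    Visit yew.
    At yew: no right child.
Visit lime.
At lime: go right to rose.
  At rose: go left to lily.
    lily is a leaf — visit lily.
  Visit rose.
  At rose: no right child.
Full in-order sequence: fern, ivy, bay, tulip, fig, plum, mint, aster, yew, lime, lily, rose.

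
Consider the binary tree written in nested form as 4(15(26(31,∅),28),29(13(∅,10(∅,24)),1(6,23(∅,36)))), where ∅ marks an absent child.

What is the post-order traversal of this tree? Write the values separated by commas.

31, 26, 28, 15, 24, 10, 13, 6, 36, 23, 1, 29, 4

Post-order visits the left subtree, then the right subtree, then the node.
At 4: go left to 15.
  At 15: go left to 26.
    At 26: go left to 31.
      31 is a leaf — visit 31.
    At 26: no right child.
    Visit 26.
  At 15: go right to 28.
    28 is a leaf — visit 28.
  Visit 15.
At 4: go right to 29.
  At 29: go left to 13.
    At 13: no left child.
    At 13: go right to 10.
      At 10: no left child.
      At 10: go right to 24.
        24 is a leaf — visit 24.
      Visit 10.
    Visit 13.
  At 29: go right to 1.
    At 1: go left to 6.
      6 is a leaf — visit 6.
    At 1: go right to 23.
      At 23: no left child.
      At 23: go right to 36.
        36 is a leaf — visit 36.
      Visit 23.
    Visit 1.
  Visit 29.
Visit 4.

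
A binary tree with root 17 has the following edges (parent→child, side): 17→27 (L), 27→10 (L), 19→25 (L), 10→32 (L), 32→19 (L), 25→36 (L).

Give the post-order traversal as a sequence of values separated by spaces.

36 25 19 32 10 27 17

Post-order visits the left subtree, then the right subtree, then the node.
At 17: go left to 27.
  At 27: go left to 10.
    At 10: go left to 32.
      At 32: go left to 19.
        At 19: go left to 25.
          At 25: go left to 36.
            36 is a leaf — visit 36.
          At 25: no right child.
          Visit 25.
        At 19: no right child.
        Visit 19.
      At 32: no right child.
      Visit 32.
    At 10: no right child.
    Visit 10.
  At 27: no right child.
  Visit 27.
At 17: no right child.
Visit 17.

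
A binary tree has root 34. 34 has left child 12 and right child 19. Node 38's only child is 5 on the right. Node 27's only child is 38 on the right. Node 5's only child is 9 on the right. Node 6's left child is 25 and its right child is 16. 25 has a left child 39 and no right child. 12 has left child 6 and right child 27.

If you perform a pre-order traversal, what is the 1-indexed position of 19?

11

Pre-order visits the node, then its left subtree, then its right subtree.
Visit 34.
At 34: go left to 12.
  Visit 12.
  At 12: go left to 6.
    Visit 6.
    At 6: go left to 25.
      Visit 25.
      At 25: go left to 39.
        39 is a leaf — visit 39.
      At 25: no right child.
    At 6: go right to 16.
      16 is a leaf — visit 16.
  At 12: go right to 27.
    Visit 27.
    At 27: no left child.
    At 27: go right to 38.
      Visit 38.
      At 38: no left child.
      At 38: go right to 5.
        Visit 5.
        At 5: no left child.
        At 5: go right to 9.
          9 is a leaf — visit 9.
At 34: go right to 19.
  19 is a leaf — visit 19.
Full pre-order sequence: 34, 12, 6, 25, 39, 16, 27, 38, 5, 9, 19.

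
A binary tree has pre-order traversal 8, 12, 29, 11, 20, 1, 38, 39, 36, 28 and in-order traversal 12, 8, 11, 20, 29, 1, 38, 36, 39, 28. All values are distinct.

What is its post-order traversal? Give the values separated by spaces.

12 20 11 36 28 39 38 1 29 8

The first element of pre-order is the root; it splits in-order into left and right subtrees.
Root 8: left subtree has 1 node {12}, right has 8 {11, 20, 29, 1, 38, 36, 39, 28}.
  Root 29: left subtree has 2 nodes {11, 20}, right has 5 {1, 38, 36, 39, 28}.
    Root 11: left subtree has 0 nodes { }, right has 1 {20}.
    Root 1: left subtree has 0 nodes { }, right has 4 {38, 36, 39, 28}.
      Root 38: left subtree has 0 nodes { }, right has 3 {36, 39, 28}.
        Root 39: left subtree has 1 node {36}, right has 1 {28}.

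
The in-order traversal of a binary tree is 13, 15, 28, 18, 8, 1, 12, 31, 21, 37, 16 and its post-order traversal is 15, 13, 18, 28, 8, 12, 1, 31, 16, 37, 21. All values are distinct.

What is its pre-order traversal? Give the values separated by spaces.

The last element of post-order is the root; it splits in-order into left and right subtrees.
Root 21: left subtree has 8 nodes {13, 15, 28, 18, 8, 1, 12, 31}, right has 2 {37, 16}.
  Root 31: left subtree has 7 nodes {13, 15, 28, 18, 8, 1, 12}, right has 0 { }.
    Root 1: left subtree has 5 nodes {13, 15, 28, 18, 8}, right has 1 {12}.
      Root 8: left subtree has 4 nodes {13, 15, 28, 18}, right has 0 { }.
        Root 28: left subtree has 2 nodes {13, 15}, right has 1 {18}.
          Root 13: left subtree has 0 nodes { }, right has 1 {15}.
  Root 37: left subtree has 0 nodes { }, right has 1 {16}.

21 31 1 8 28 13 15 18 12 37 16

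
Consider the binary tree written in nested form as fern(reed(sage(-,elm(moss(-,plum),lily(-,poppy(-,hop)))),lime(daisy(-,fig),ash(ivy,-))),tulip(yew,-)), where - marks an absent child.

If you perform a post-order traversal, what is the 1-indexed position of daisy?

9

Post-order visits the left subtree, then the right subtree, then the node.
At fern: go left to reed.
  At reed: go left to sage.
    At sage: no left child.
    At sage: go right to elm.
      At elm: go left to moss.
        At moss: no left child.
        At moss: go right to plum.
          plum is a leaf — visit plum.
        Visit moss.
      At elm: go right to lily.
        At lily: no left child.
        At lily: go right to poppy.
          At poppy: no left child.
          At poppy: go right to hop.
            hop is a leaf — visit hop.
          Visit poppy.
        Visit lily.
      Visit elm.
    Visit sage.
  At reed: go right to lime.
    At lime: go left to daisy.
      At daisy: no left child.
      At daisy: go right to fig.
        fig is a leaf — visit fig.
      Visit daisy.
    At lime: go right to ash.
      At ash: go left to ivy.
        ivy is a leaf — visit ivy.
      At ash: no right child.
      Visit ash.
    Visit lime.
  Visit reed.
At fern: go right to tulip.
  At tulip: go left to yew.
    yew is a leaf — visit yew.
  At tulip: no right child.
  Visit tulip.
Visit fern.
Full post-order sequence: plum, moss, hop, poppy, lily, elm, sage, fig, daisy, ivy, ash, lime, reed, yew, tulip, fern.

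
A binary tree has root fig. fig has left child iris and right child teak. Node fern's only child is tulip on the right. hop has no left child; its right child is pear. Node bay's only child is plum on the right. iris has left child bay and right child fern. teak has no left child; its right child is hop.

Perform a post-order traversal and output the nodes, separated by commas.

Post-order visits the left subtree, then the right subtree, then the node.
At fig: go left to iris.
  At iris: go left to bay.
    At bay: no left child.
    At bay: go right to plum.
      plum is a leaf — visit plum.
    Visit bay.
  At iris: go right to fern.
    At fern: no left child.
    At fern: go right to tulip.
      tulip is a leaf — visit tulip.
    Visit fern.
  Visit iris.
At fig: go right to teak.
  At teak: no left child.
  At teak: go right to hop.
    At hop: no left child.
    At hop: go right to pear.
      pear is a leaf — visit pear.
    Visit hop.
  Visit teak.
Visit fig.

plum, bay, tulip, fern, iris, pear, hop, teak, fig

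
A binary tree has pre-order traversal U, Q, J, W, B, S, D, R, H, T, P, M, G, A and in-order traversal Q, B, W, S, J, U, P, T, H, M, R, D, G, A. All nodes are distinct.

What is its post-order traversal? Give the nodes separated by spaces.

The first element of pre-order is the root; it splits in-order into left and right subtrees.
Root U: left subtree has 5 nodes {Q, B, W, S, J}, right has 8 {P, T, H, M, R, D, G, A}.
  Root Q: left subtree has 0 nodes { }, right has 4 {B, W, S, J}.
    Root J: left subtree has 3 nodes {B, W, S}, right has 0 { }.
      Root W: left subtree has 1 node {B}, right has 1 {S}.
  Root D: left subtree has 5 nodes {P, T, H, M, R}, right has 2 {G, A}.
    Root R: left subtree has 4 nodes {P, T, H, M}, right has 0 { }.
      Root H: left subtree has 2 nodes {P, T}, right has 1 {M}.
        Root T: left subtree has 1 node {P}, right has 0 { }.
    Root G: left subtree has 0 nodes { }, right has 1 {A}.

B S W J Q P T M H R A G D U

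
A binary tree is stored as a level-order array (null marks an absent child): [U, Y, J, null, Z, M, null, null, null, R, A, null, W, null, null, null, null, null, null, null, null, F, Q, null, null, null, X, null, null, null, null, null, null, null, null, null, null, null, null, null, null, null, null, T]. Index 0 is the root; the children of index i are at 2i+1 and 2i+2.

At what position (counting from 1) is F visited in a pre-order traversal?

6

Pre-order visits the node, then its left subtree, then its right subtree.
Visit U.
At U: go left to Y.
  Visit Y.
  At Y: no left child.
  At Y: go right to Z.
    Visit Z.
    At Z: go left to R.
      R is a leaf — visit R.
    At Z: go right to A.
      Visit A.
      At A: go left to F.
        Visit F.
        At F: go left to T.
          T is a leaf — visit T.
        At F: no right child.
      At A: go right to Q.
        Q is a leaf — visit Q.
At U: go right to J.
  Visit J.
  At J: go left to M.
    Visit M.
    At M: no left child.
    At M: go right to W.
      Visit W.
      At W: no left child.
      At W: go right to X.
        X is a leaf — visit X.
  At J: no right child.
Full pre-order sequence: U, Y, Z, R, A, F, T, Q, J, M, W, X.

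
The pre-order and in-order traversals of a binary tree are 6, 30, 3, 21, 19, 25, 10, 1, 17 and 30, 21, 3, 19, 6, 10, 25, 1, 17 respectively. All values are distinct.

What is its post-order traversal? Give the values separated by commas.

21, 19, 3, 30, 10, 17, 1, 25, 6

The first element of pre-order is the root; it splits in-order into left and right subtrees.
Root 6: left subtree has 4 nodes {30, 21, 3, 19}, right has 4 {10, 25, 1, 17}.
  Root 30: left subtree has 0 nodes { }, right has 3 {21, 3, 19}.
    Root 3: left subtree has 1 node {21}, right has 1 {19}.
  Root 25: left subtree has 1 node {10}, right has 2 {1, 17}.
    Root 1: left subtree has 0 nodes { }, right has 1 {17}.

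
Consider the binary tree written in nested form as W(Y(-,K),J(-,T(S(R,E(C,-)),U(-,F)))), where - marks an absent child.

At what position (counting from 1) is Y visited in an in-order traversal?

1

In-order visits the left subtree, then the node, then the right subtree.
At W: go left to Y.
  At Y: no left child.
  Visit Y.
  At Y: go right to K.
    K is a leaf — visit K.
Visit W.
At W: go right to J.
  At J: no left child.
  Visit J.
  At J: go right to T.
    At T: go left to S.
      At S: go left to R.
        R is a leaf — visit R.
      Visit S.
      At S: go right to E.
        At E: go left to C.
          C is a leaf — visit C.
        Visit E.
        At E: no right child.
    Visit T.
    At T: go right to U.
      At U: no left child.
      Visit U.
      At U: go right to F.
        F is a leaf — visit F.
Full in-order sequence: Y, K, W, J, R, S, C, E, T, U, F.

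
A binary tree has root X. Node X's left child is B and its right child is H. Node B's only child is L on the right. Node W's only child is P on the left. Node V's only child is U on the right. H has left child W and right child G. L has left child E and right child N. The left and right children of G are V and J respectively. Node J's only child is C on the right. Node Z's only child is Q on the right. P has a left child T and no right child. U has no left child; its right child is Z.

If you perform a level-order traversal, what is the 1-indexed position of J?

11

Level-order visits nodes level by level from the root, left to right within each level.
Level 0: X
Level 1: B, H
Level 2: L, W, G
Level 3: E, N, P, V, J
Level 4: T, U, C
Level 5: Z
Level 6: Q
Full level-order sequence: X, B, H, L, W, G, E, N, P, V, J, T, U, C, Z, Q.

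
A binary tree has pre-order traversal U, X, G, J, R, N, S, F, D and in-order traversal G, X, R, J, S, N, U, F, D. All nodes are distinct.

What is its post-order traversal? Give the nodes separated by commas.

The first element of pre-order is the root; it splits in-order into left and right subtrees.
Root U: left subtree has 6 nodes {G, X, R, J, S, N}, right has 2 {F, D}.
  Root X: left subtree has 1 node {G}, right has 4 {R, J, S, N}.
    Root J: left subtree has 1 node {R}, right has 2 {S, N}.
      Root N: left subtree has 1 node {S}, right has 0 { }.
  Root F: left subtree has 0 nodes { }, right has 1 {D}.

G, R, S, N, J, X, D, F, U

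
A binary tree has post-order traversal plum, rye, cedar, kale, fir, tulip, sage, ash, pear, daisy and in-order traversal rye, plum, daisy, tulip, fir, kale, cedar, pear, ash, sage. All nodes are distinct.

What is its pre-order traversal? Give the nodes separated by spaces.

The last element of post-order is the root; it splits in-order into left and right subtrees.
Root daisy: left subtree has 2 nodes {rye, plum}, right has 7 {tulip, fir, kale, cedar, pear, ash, sage}.
  Root rye: left subtree has 0 nodes { }, right has 1 {plum}.
  Root pear: left subtree has 4 nodes {tulip, fir, kale, cedar}, right has 2 {ash, sage}.
    Root tulip: left subtree has 0 nodes { }, right has 3 {fir, kale, cedar}.
      Root fir: left subtree has 0 nodes { }, right has 2 {kale, cedar}.
        Root kale: left subtree has 0 nodes { }, right has 1 {cedar}.
    Root ash: left subtree has 0 nodes { }, right has 1 {sage}.

daisy rye plum pear tulip fir kale cedar ash sage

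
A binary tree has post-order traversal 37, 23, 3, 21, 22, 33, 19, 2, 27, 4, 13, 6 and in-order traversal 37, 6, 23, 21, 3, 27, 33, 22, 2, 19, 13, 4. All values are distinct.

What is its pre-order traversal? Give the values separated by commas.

6, 37, 13, 27, 21, 23, 3, 2, 33, 22, 19, 4

The last element of post-order is the root; it splits in-order into left and right subtrees.
Root 6: left subtree has 1 node {37}, right has 10 {23, 21, 3, 27, 33, 22, 2, 19, 13, 4}.
  Root 13: left subtree has 8 nodes {23, 21, 3, 27, 33, 22, 2, 19}, right has 1 {4}.
    Root 27: left subtree has 3 nodes {23, 21, 3}, right has 4 {33, 22, 2, 19}.
      Root 21: left subtree has 1 node {23}, right has 1 {3}.
      Root 2: left subtree has 2 nodes {33, 22}, right has 1 {19}.
        Root 33: left subtree has 0 nodes { }, right has 1 {22}.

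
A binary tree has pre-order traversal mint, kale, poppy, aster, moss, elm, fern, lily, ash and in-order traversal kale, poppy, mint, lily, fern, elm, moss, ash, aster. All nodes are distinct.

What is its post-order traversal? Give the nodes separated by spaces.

poppy kale lily fern elm ash moss aster mint

The first element of pre-order is the root; it splits in-order into left and right subtrees.
Root mint: left subtree has 2 nodes {kale, poppy}, right has 6 {lily, fern, elm, moss, ash, aster}.
  Root kale: left subtree has 0 nodes { }, right has 1 {poppy}.
  Root aster: left subtree has 5 nodes {lily, fern, elm, moss, ash}, right has 0 { }.
    Root moss: left subtree has 3 nodes {lily, fern, elm}, right has 1 {ash}.
      Root elm: left subtree has 2 nodes {lily, fern}, right has 0 { }.
        Root fern: left subtree has 1 node {lily}, right has 0 { }.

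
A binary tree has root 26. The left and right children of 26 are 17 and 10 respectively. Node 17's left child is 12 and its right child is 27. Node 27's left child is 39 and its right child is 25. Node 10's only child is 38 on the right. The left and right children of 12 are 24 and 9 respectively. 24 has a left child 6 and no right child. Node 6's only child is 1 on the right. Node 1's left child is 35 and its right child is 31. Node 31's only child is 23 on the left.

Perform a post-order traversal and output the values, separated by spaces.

35 23 31 1 6 24 9 12 39 25 27 17 38 10 26

Post-order visits the left subtree, then the right subtree, then the node.
At 26: go left to 17.
  At 17: go left to 12.
    At 12: go left to 24.
      At 24: go left to 6.
        At 6: no left child.
        At 6: go right to 1.
          At 1: go left to 35.
            35 is a leaf — visit 35.
          At 1: go right to 31.
            At 31: go left to 23.
              23 is a leaf — visit 23.
            At 31: no right child.
            Visit 31.
          Visit 1.
        Visit 6.
      At 24: no right child.
      Visit 24.
    At 12: go right to 9.
      9 is a leaf — visit 9.
    Visit 12.
  At 17: go right to 27.
    At 27: go left to 39.
      39 is a leaf — visit 39.
    At 27: go right to 25.
      25 is a leaf — visit 25.
    Visit 27.
  Visit 17.
At 26: go right to 10.
  At 10: no left child.
  At 10: go right to 38.
    38 is a leaf — visit 38.
  Visit 10.
Visit 26.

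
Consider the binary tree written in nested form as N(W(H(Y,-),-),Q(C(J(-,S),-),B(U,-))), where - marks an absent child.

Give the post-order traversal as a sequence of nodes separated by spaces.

Y H W S J C U B Q N

Post-order visits the left subtree, then the right subtree, then the node.
At N: go left to W.
  At W: go left to H.
    At H: go left to Y.
      Y is a leaf — visit Y.
    At H: no right child.
    Visit H.
  At W: no right child.
  Visit W.
At N: go right to Q.
  At Q: go left to C.
    At C: go left to J.
      At J: no left child.
      At J: go right to S.
        S is a leaf — visit S.
      Visit J.
    At C: no right child.
    Visit C.
  At Q: go right to B.
    At B: go left to U.
      U is a leaf — visit U.
    At B: no right child.
    Visit B.
  Visit Q.
Visit N.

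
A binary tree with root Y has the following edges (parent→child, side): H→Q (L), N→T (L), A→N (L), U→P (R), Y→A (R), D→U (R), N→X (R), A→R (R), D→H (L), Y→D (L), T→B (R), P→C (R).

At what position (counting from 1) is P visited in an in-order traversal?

In-order visits the left subtree, then the node, then the right subtree.
At Y: go left to D.
  At D: go left to H.
    At H: go left to Q.
      Q is a leaf — visit Q.
    Visit H.
    At H: no right child.
  Visit D.
  At D: go right to U.
    At U: no left child.
    Visit U.
    At U: go right to P.
      At P: no left child.
      Visit P.
      At P: go right to C.
        C is a leaf — visit C.
Visit Y.
At Y: go right to A.
  At A: go left to N.
    At N: go left to T.
      At T: no left child.
      Visit T.
      At T: go right to B.
        B is a leaf — visit B.
    Visit N.
    At N: go right to X.
      X is a leaf — visit X.
  Visit A.
  At A: go right to R.
    R is a leaf — visit R.
Full in-order sequence: Q, H, D, U, P, C, Y, T, B, N, X, A, R.

5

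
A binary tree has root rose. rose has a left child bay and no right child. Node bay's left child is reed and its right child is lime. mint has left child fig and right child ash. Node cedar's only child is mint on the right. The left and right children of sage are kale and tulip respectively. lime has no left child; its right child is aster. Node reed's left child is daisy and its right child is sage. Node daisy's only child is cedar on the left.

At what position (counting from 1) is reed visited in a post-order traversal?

9

Post-order visits the left subtree, then the right subtree, then the node.
At rose: go left to bay.
  At bay: go left to reed.
    At reed: go left to daisy.
      At daisy: go left to cedar.
        At cedar: no left child.
        At cedar: go right to mint.
          At mint: go left to fig.
            fig is a leaf — visit fig.
          At mint: go right to ash.
            ash is a leaf — visit ash.
          Visit mint.
        Visit cedar.
      At daisy: no right child.
      Visit daisy.
    At reed: go right to sage.
      At sage: go left to kale.
        kale is a leaf — visit kale.
      At sage: go right to tulip.
        tulip is a leaf — visit tulip.
      Visit sage.
    Visit reed.
  At bay: go right to lime.
    At lime: no left child.
    At lime: go right to aster.
      aster is a leaf — visit aster.
    Visit lime.
  Visit bay.
At rose: no right child.
Visit rose.
Full post-order sequence: fig, ash, mint, cedar, daisy, kale, tulip, sage, reed, aster, lime, bay, rose.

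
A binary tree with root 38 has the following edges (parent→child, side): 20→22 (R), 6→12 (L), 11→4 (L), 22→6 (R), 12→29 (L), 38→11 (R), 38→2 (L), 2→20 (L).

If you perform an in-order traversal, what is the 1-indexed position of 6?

5

In-order visits the left subtree, then the node, then the right subtree.
At 38: go left to 2.
  At 2: go left to 20.
    At 20: no left child.
    Visit 20.
    At 20: go right to 22.
      At 22: no left child.
      Visit 22.
      At 22: go right to 6.
        At 6: go left to 12.
          At 12: go left to 29.
            29 is a leaf — visit 29.
          Visit 12.
          At 12: no right child.
        Visit 6.
        At 6: no right child.
  Visit 2.
  At 2: no right child.
Visit 38.
At 38: go right to 11.
  At 11: go left to 4.
    4 is a leaf — visit 4.
  Visit 11.
  At 11: no right child.
Full in-order sequence: 20, 22, 29, 12, 6, 2, 38, 4, 11.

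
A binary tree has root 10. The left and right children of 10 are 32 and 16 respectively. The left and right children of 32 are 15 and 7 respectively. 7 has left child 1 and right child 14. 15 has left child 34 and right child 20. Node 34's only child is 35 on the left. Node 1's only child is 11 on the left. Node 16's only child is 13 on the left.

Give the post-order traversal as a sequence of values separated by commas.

Post-order visits the left subtree, then the right subtree, then the node.
At 10: go left to 32.
  At 32: go left to 15.
    At 15: go left to 34.
      At 34: go left to 35.
        35 is a leaf — visit 35.
      At 34: no right child.
      Visit 34.
    At 15: go right to 20.
      20 is a leaf — visit 20.
    Visit 15.
  At 32: go right to 7.
    At 7: go left to 1.
      At 1: go left to 11.
        11 is a leaf — visit 11.
      At 1: no right child.
      Visit 1.
    At 7: go right to 14.
      14 is a leaf — visit 14.
    Visit 7.
  Visit 32.
At 10: go right to 16.
  At 16: go left to 13.
    13 is a leaf — visit 13.
  At 16: no right child.
  Visit 16.
Visit 10.

35, 34, 20, 15, 11, 1, 14, 7, 32, 13, 16, 10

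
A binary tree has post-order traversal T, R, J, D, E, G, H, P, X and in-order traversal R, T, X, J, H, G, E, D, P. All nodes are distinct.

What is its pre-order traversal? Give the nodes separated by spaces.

The last element of post-order is the root; it splits in-order into left and right subtrees.
Root X: left subtree has 2 nodes {R, T}, right has 6 {J, H, G, E, D, P}.
  Root R: left subtree has 0 nodes { }, right has 1 {T}.
  Root P: left subtree has 5 nodes {J, H, G, E, D}, right has 0 { }.
    Root H: left subtree has 1 node {J}, right has 3 {G, E, D}.
      Root G: left subtree has 0 nodes { }, right has 2 {E, D}.
        Root E: left subtree has 0 nodes { }, right has 1 {D}.

X R T P H J G E D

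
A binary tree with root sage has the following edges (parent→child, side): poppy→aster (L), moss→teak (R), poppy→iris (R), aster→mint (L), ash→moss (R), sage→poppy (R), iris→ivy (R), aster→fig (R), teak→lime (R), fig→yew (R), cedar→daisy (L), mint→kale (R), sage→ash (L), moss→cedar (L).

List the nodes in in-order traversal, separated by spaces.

In-order visits the left subtree, then the node, then the right subtree.
At sage: go left to ash.
  At ash: no left child.
  Visit ash.
  At ash: go right to moss.
    At moss: go left to cedar.
      At cedar: go left to daisy.
        daisy is a leaf — visit daisy.
      Visit cedar.
      At cedar: no right child.
    Visit moss.
    At moss: go right to teak.
      At teak: no left child.
      Visit teak.
      At teak: go right to lime.
        lime is a leaf — visit lime.
Visit sage.
At sage: go right to poppy.
  At poppy: go left to aster.
    At aster: go left to mint.
      At mint: no left child.
      Visit mint.
      At mint: go right to kale.
        kale is a leaf — visit kale.
    Visit aster.
    At aster: go right to fig.
      At fig: no left child.
      Visit fig.
      At fig: go right to yew.
        yew is a leaf — visit yew.
  Visit poppy.
  At poppy: go right to iris.
    At iris: no left child.
    Visit iris.
    At iris: go right to ivy.
      ivy is a leaf — visit ivy.

ash daisy cedar moss teak lime sage mint kale aster fig yew poppy iris ivy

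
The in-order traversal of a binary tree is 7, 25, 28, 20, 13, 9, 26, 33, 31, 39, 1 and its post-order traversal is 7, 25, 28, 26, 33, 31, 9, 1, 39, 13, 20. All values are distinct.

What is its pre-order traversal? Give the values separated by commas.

20, 28, 25, 7, 13, 39, 9, 31, 33, 26, 1

The last element of post-order is the root; it splits in-order into left and right subtrees.
Root 20: left subtree has 3 nodes {7, 25, 28}, right has 7 {13, 9, 26, 33, 31, 39, 1}.
  Root 28: left subtree has 2 nodes {7, 25}, right has 0 { }.
    Root 25: left subtree has 1 node {7}, right has 0 { }.
  Root 13: left subtree has 0 nodes { }, right has 6 {9, 26, 33, 31, 39, 1}.
    Root 39: left subtree has 4 nodes {9, 26, 33, 31}, right has 1 {1}.
      Root 9: left subtree has 0 nodes { }, right has 3 {26, 33, 31}.
        Root 31: left subtree has 2 nodes {26, 33}, right has 0 { }.
          Root 33: left subtree has 1 node {26}, right has 0 { }.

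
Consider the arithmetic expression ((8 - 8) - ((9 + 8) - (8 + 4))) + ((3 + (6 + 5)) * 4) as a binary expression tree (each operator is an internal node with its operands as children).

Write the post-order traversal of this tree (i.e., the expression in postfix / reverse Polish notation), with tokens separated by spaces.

Post-order on an expression tree gives postfix notation: for each operator, emit left operand, right operand, then the operator.

8 8 - 9 8 + 8 4 + - - 3 6 5 + + 4 * +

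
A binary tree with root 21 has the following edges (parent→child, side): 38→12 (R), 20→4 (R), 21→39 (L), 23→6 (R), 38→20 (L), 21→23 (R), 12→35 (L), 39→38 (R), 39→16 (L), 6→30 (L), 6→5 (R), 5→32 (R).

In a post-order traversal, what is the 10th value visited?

Post-order visits the left subtree, then the right subtree, then the node.
At 21: go left to 39.
  At 39: go left to 16.
    16 is a leaf — visit 16.
  At 39: go right to 38.
    At 38: go left to 20.
      At 20: no left child.
      At 20: go right to 4.
        4 is a leaf — visit 4.
      Visit 20.
    At 38: go right to 12.
      At 12: go left to 35.
        35 is a leaf — visit 35.
      At 12: no right child.
      Visit 12.
    Visit 38.
  Visit 39.
At 21: go right to 23.
  At 23: no left child.
  At 23: go right to 6.
    At 6: go left to 30.
      30 is a leaf — visit 30.
    At 6: go right to 5.
      At 5: no left child.
      At 5: go right to 32.
        32 is a leaf — visit 32.
      Visit 5.
    Visit 6.
  Visit 23.
Visit 21.
Full post-order sequence: 16, 4, 20, 35, 12, 38, 39, 30, 32, 5, 6, 23, 21.

5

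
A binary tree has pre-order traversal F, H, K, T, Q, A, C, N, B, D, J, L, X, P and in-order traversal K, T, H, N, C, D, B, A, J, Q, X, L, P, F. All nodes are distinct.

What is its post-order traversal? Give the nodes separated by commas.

The first element of pre-order is the root; it splits in-order into left and right subtrees.
Root F: left subtree has 13 nodes {K, T, H, N, C, D, B, A, J, Q, X, L, P}, right has 0 { }.
  Root H: left subtree has 2 nodes {K, T}, right has 10 {N, C, D, B, A, J, Q, X, L, P}.
    Root K: left subtree has 0 nodes { }, right has 1 {T}.
    Root Q: left subtree has 6 nodes {N, C, D, B, A, J}, right has 3 {X, L, P}.
      Root A: left subtree has 4 nodes {N, C, D, B}, right has 1 {J}.
        Root C: left subtree has 1 node {N}, right has 2 {D, B}.
          Root B: left subtree has 1 node {D}, right has 0 { }.
      Root L: left subtree has 1 node {X}, right has 1 {P}.

T, K, N, D, B, C, J, A, X, P, L, Q, H, F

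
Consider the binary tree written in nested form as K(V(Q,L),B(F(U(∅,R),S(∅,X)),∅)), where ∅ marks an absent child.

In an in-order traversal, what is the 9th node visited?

In-order visits the left subtree, then the node, then the right subtree.
At K: go left to V.
  At V: go left to Q.
    Q is a leaf — visit Q.
  Visit V.
  At V: go right to L.
    L is a leaf — visit L.
Visit K.
At K: go right to B.
  At B: go left to F.
    At F: go left to U.
      At U: no left child.
      Visit U.
      At U: go right to R.
        R is a leaf — visit R.
    Visit F.
    At F: go right to S.
      At S: no left child.
      Visit S.
      At S: go right to X.
        X is a leaf — visit X.
  Visit B.
  At B: no right child.
Full in-order sequence: Q, V, L, K, U, R, F, S, X, B.

X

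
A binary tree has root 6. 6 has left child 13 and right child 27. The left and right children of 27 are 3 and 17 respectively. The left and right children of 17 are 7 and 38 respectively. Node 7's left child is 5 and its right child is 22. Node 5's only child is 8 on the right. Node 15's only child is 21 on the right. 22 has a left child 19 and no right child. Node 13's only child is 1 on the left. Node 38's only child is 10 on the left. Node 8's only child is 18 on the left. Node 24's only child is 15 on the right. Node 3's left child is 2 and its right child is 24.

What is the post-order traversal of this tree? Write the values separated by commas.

Post-order visits the left subtree, then the right subtree, then the node.
At 6: go left to 13.
  At 13: go left to 1.
    1 is a leaf — visit 1.
  At 13: no right child.
  Visit 13.
At 6: go right to 27.
  At 27: go left to 3.
    At 3: go left to 2.
      2 is a leaf — visit 2.
    At 3: go right to 24.
      At 24: no left child.
      At 24: go right to 15.
        At 15: no left child.
        At 15: go right to 21.
          21 is a leaf — visit 21.
        Visit 15.
      Visit 24.
    Visit 3.
  At 27: go right to 17.
    At 17: go left to 7.
      At 7: go left to 5.
        At 5: no left child.
        At 5: go right to 8.
          At 8: go left to 18.
            18 is a leaf — visit 18.
          At 8: no right child.
          Visit 8.
        Visit 5.
      At 7: go right to 22.
        At 22: go left to 19.
          19 is a leaf — visit 19.
        At 22: no right child.
        Visit 22.
      Visit 7.
    At 17: go right to 38.
      At 38: go left to 10.
        10 is a leaf — visit 10.
      At 38: no right child.
      Visit 38.
    Visit 17.
  Visit 27.
Visit 6.

1, 13, 2, 21, 15, 24, 3, 18, 8, 5, 19, 22, 7, 10, 38, 17, 27, 6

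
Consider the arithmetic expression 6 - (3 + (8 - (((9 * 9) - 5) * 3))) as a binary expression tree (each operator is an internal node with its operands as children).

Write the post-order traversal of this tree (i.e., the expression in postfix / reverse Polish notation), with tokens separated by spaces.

6 3 8 9 9 * 5 - 3 * - + -

Post-order on an expression tree gives postfix notation: for each operator, emit left operand, right operand, then the operator.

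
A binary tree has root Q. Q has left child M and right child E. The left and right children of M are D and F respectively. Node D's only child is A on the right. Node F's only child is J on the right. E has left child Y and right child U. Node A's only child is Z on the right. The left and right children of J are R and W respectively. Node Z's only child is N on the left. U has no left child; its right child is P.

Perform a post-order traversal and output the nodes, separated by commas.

Post-order visits the left subtree, then the right subtree, then the node.
At Q: go left to M.
  At M: go left to D.
    At D: no left child.
    At D: go right to A.
      At A: no left child.
      At A: go right to Z.
        At Z: go left to N.
          N is a leaf — visit N.
        At Z: no right child.
        Visit Z.
      Visit A.
    Visit D.
  At M: go right to F.
    At F: no left child.
    At F: go right to J.
      At J: go left to R.
        R is a leaf — visit R.
      At J: go right to W.
        W is a leaf — visit W.
      Visit J.
    Visit F.
  Visit M.
At Q: go right to E.
  At E: go left to Y.
    Y is a leaf — visit Y.
  At E: go right to U.
    At U: no left child.
    At U: go right to P.
      P is a leaf — visit P.
    Visit U.
  Visit E.
Visit Q.

N, Z, A, D, R, W, J, F, M, Y, P, U, E, Q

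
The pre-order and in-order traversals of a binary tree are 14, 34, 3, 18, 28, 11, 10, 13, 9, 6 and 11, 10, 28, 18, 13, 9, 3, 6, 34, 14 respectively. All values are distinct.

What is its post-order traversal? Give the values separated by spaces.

10 11 28 9 13 18 6 3 34 14

The first element of pre-order is the root; it splits in-order into left and right subtrees.
Root 14: left subtree has 9 nodes {11, 10, 28, 18, 13, 9, 3, 6, 34}, right has 0 { }.
  Root 34: left subtree has 8 nodes {11, 10, 28, 18, 13, 9, 3, 6}, right has 0 { }.
    Root 3: left subtree has 6 nodes {11, 10, 28, 18, 13, 9}, right has 1 {6}.
      Root 18: left subtree has 3 nodes {11, 10, 28}, right has 2 {13, 9}.
        Root 28: left subtree has 2 nodes {11, 10}, right has 0 { }.
          Root 11: left subtree has 0 nodes { }, right has 1 {10}.
        Root 13: left subtree has 0 nodes { }, right has 1 {9}.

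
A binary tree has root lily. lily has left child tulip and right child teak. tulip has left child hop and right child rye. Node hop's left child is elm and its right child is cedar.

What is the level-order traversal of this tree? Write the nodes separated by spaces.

Level-order visits nodes level by level from the root, left to right within each level.
Level 0: lily
Level 1: tulip, teak
Level 2: hop, rye
Level 3: elm, cedar

lily tulip teak hop rye elm cedar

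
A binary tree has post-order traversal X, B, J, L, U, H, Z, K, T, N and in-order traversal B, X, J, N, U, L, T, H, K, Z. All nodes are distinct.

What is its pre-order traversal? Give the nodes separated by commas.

N, J, B, X, T, U, L, K, H, Z

The last element of post-order is the root; it splits in-order into left and right subtrees.
Root N: left subtree has 3 nodes {B, X, J}, right has 6 {U, L, T, H, K, Z}.
  Root J: left subtree has 2 nodes {B, X}, right has 0 { }.
    Root B: left subtree has 0 nodes { }, right has 1 {X}.
  Root T: left subtree has 2 nodes {U, L}, right has 3 {H, K, Z}.
    Root U: left subtree has 0 nodes { }, right has 1 {L}.
    Root K: left subtree has 1 node {H}, right has 1 {Z}.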